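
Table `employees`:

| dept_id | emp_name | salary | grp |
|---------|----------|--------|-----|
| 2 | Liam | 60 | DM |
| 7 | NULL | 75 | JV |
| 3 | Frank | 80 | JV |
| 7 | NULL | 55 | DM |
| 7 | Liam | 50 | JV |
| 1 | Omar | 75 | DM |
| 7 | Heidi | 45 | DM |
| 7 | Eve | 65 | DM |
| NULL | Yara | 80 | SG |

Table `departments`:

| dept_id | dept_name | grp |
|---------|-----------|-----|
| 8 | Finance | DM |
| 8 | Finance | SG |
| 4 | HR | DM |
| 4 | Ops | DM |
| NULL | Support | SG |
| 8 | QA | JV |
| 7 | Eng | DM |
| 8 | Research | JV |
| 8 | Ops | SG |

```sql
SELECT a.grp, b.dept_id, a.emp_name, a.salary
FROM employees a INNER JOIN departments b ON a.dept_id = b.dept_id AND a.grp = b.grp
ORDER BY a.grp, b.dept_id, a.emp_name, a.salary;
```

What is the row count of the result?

3

INNER JOIN keeps only pairs where the ON condition holds.
Matching on a.dept_id = b.dept_id AND a.grp = b.grp. A NULL in a compared column never satisfies the condition.
- dept_id=2, grp=DM: no matching b row, dropped.
- dept_id=7, grp=JV: no matching b row, dropped.
- dept_id=3, grp=JV: no matching b row, dropped.
- dept_id=7, grp=DM: 1 matching b row(s), so 1 row(s) emitted.
- dept_id=7, grp=JV: no matching b row, dropped.
- dept_id=1, grp=DM: no matching b row, dropped.
- dept_id=7, grp=DM: 1 matching b row(s), so 1 row(s) emitted.
- dept_id=7, grp=DM: 1 matching b row(s), so 1 row(s) emitted.
- dept_id=NULL, grp=SG: no matching b row, dropped.
Total: 3 rows.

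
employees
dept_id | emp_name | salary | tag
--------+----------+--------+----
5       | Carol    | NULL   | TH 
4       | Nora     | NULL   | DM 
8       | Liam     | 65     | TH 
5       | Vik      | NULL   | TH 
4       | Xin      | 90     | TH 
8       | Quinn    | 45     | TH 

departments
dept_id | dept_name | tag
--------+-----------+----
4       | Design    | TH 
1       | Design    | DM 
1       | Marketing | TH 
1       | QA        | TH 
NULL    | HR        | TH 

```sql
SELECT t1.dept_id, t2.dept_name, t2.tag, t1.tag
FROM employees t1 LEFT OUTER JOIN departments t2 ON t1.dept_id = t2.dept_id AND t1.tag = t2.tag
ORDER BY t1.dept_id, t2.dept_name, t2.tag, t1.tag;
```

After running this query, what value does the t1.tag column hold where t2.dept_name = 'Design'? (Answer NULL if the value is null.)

LEFT JOIN keeps every row from `employees`; unmatched rows get NULL for `departments`'s columns.
Matching on t1.dept_id = t2.dept_id AND t1.tag = t2.tag. A NULL in a compared column never satisfies the condition.
- dept_id=5, tag=TH: no t2 row matches, row kept with t2 columns NULL.
- dept_id=4, tag=DM: no t2 row matches, row kept with t2 columns NULL.
- dept_id=8, tag=TH: no t2 row matches, row kept with t2 columns NULL.
- dept_id=5, tag=TH: no t2 row matches, row kept with t2 columns NULL.
- dept_id=4, tag=TH: 1 matching t2 row(s), so 1 row(s) emitted.
- dept_id=8, tag=TH: no t2 row matches, row kept with t2 columns NULL.

TH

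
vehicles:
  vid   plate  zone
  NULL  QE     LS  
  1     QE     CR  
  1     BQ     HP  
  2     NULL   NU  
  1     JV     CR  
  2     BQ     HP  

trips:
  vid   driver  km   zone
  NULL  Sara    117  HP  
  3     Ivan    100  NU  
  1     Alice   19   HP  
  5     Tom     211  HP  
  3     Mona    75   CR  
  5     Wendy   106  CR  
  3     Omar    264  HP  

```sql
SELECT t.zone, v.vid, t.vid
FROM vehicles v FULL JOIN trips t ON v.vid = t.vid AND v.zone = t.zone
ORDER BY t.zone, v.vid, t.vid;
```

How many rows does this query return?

FULL OUTER JOIN keeps every row from both sides; unmatched rows get NULL for the other side's columns.
Matching on v.vid = t.vid AND v.zone = t.zone. A NULL in a compared column never satisfies the condition.
Matched pairs: 1; unmatched v rows kept: 5; unmatched t rows kept: 6.
Total: 1 matched + 11 padded = 12 rows.

12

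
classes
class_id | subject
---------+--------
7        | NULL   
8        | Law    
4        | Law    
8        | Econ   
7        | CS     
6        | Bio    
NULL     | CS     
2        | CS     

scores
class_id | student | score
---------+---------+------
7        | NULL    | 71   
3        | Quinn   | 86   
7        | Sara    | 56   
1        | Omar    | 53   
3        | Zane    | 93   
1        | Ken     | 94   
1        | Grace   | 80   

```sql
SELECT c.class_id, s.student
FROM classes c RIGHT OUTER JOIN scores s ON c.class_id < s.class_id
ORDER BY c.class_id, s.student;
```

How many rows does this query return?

11

RIGHT JOIN keeps every row from `scores`; unmatched rows get NULL for `classes`'s columns.
Matching on c.class_id < s.class_id. A NULL in a compared column never satisfies the condition.
- c[0] class_id=7 → no match.
- c[1] class_id=8 → no match.
- c[2] class_id=4 → 2 match(es) in s → 2 row(s).
- c[3] class_id=8 → no match.
- c[4] class_id=7 → no match.
- c[5] class_id=6 → 2 match(es) in s → 2 row(s).
- c[6] class_id=NULL → no match.
- c[7] class_id=2 → 4 match(es) in s → 4 row(s).
- 3 s row(s) had no c match → kept, c columns NULL.
Total: 8 matched + 3 padded = 11 rows.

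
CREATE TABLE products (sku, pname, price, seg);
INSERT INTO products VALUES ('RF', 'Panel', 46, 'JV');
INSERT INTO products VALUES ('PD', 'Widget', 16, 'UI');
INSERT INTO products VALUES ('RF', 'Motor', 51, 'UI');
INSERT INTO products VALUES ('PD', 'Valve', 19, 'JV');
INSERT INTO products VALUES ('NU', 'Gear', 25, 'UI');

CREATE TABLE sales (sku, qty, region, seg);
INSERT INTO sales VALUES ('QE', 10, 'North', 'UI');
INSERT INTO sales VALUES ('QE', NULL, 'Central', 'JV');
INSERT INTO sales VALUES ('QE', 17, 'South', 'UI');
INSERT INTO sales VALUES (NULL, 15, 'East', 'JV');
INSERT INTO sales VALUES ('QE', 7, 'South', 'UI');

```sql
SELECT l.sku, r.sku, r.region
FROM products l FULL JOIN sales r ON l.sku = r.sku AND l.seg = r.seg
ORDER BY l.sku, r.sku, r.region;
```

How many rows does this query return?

10

FULL OUTER JOIN keeps every row from both sides; unmatched rows get NULL for the other side's columns.
Matching on l.sku = r.sku AND l.seg = r.seg. A NULL in a compared column never satisfies the condition.
Matched pairs: 0; unmatched l rows kept: 5; unmatched r rows kept: 5.
Total: 0 matched + 10 padded = 10 rows.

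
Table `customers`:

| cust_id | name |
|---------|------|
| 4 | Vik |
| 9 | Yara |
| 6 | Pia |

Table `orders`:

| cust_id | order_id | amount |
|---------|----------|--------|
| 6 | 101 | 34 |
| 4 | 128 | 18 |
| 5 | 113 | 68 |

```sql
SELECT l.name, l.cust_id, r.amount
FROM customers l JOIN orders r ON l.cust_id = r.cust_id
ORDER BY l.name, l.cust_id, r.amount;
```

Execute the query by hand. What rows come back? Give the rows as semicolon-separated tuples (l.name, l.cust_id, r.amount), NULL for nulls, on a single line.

(Pia, 6, 34); (Vik, 4, 18)

INNER JOIN keeps only pairs where the ON condition holds.
Matching on l.cust_id = r.cust_id.
- cust_id=4: 1 matching r row(s), so 1 row(s) emitted.
- cust_id=9: no matching r row, dropped.
- cust_id=6: 1 matching r row(s), so 1 row(s) emitted.
After projecting and ordering:
l.name | l.cust_id | r.amount
Pia | 6 | 34
Vik | 4 | 18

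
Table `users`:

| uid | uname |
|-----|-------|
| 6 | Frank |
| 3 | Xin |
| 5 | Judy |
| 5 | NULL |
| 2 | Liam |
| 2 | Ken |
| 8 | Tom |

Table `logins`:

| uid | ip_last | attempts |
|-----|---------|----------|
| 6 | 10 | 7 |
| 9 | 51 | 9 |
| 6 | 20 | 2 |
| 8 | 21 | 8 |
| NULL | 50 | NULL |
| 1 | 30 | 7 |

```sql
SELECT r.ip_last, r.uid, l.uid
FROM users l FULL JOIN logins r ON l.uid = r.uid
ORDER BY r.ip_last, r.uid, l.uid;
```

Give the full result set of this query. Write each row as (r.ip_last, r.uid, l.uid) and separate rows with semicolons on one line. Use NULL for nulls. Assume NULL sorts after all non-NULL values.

(10, 6, 6); (20, 6, 6); (21, 8, 8); (30, 1, NULL); (50, NULL, NULL); (51, 9, NULL); (NULL, NULL, 2); (NULL, NULL, 2); (NULL, NULL, 3); (NULL, NULL, 5); (NULL, NULL, 5)

FULL OUTER JOIN keeps every row from both sides; unmatched rows get NULL for the other side's columns.
Matching on l.uid = r.uid. A NULL in a compared column never satisfies the condition.
- uid=6: 2 matching r row(s), so 2 row(s) emitted.
- uid=3: no r row matches, row kept with r columns NULL.
- uid=5: no r row matches, row kept with r columns NULL.
- uid=5: no r row matches, row kept with r columns NULL.
- uid=2: no r row matches, row kept with r columns NULL.
- uid=2: no r row matches, row kept with r columns NULL.
- uid=8: 1 matching r row(s), so 1 row(s) emitted.
- 3 r row(s) had no l match → kept, l columns NULL.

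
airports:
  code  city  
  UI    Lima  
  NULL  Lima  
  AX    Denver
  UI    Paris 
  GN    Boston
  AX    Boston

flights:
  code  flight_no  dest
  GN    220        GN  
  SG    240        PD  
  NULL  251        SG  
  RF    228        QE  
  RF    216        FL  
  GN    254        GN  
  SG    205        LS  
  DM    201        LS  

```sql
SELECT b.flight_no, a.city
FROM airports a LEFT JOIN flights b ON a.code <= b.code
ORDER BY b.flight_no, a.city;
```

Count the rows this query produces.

23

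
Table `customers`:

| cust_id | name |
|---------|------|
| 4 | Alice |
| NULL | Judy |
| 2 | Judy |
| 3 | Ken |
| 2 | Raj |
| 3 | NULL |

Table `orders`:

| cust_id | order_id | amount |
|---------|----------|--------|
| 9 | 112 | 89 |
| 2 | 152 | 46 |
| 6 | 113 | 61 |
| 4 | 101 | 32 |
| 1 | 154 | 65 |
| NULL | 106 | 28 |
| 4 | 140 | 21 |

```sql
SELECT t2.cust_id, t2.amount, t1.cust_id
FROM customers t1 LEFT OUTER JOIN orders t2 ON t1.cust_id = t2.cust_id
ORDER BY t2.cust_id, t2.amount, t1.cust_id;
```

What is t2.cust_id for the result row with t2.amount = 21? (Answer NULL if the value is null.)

LEFT JOIN keeps every row from `customers`; unmatched rows get NULL for `orders`'s columns.
Matching on t1.cust_id = t2.cust_id. A NULL in a compared column never satisfies the condition.
- t1 (cust_id=4) pairs with 2 row(s) of t2.
- t1 (cust_id=NULL) has no partner → padded with NULL.
- t1 (cust_id=2) pairs with 1 row(s) of t2.
- t1 (cust_id=3) has no partner → padded with NULL.
- t1 (cust_id=2) pairs with 1 row(s) of t2.
- t1 (cust_id=3) has no partner → padded with NULL.

4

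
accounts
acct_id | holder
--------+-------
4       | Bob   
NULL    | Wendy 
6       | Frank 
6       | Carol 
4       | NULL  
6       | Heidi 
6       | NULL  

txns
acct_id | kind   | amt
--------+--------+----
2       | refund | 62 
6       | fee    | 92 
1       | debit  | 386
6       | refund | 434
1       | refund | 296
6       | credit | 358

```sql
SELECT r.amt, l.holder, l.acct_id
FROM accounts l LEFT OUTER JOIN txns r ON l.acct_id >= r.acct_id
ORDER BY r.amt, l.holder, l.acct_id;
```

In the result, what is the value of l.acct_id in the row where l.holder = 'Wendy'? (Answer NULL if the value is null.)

NULL

LEFT JOIN keeps every row from `accounts`; unmatched rows get NULL for `txns`'s columns.
Matching on l.acct_id >= r.acct_id. A NULL in a compared column never satisfies the condition.
- l[0] acct_id=4 → 3 match(es) in r → 3 row(s).
- l[1] acct_id=NULL → no match; kept with NULLs on the r side.
- l[2] acct_id=6 → 6 match(es) in r → 6 row(s).
- l[3] acct_id=6 → 6 match(es) in r → 6 row(s).
- l[4] acct_id=4 → 3 match(es) in r → 3 row(s).
- l[5] acct_id=6 → 6 match(es) in r → 6 row(s).
- l[6] acct_id=6 → 6 match(es) in r → 6 row(s).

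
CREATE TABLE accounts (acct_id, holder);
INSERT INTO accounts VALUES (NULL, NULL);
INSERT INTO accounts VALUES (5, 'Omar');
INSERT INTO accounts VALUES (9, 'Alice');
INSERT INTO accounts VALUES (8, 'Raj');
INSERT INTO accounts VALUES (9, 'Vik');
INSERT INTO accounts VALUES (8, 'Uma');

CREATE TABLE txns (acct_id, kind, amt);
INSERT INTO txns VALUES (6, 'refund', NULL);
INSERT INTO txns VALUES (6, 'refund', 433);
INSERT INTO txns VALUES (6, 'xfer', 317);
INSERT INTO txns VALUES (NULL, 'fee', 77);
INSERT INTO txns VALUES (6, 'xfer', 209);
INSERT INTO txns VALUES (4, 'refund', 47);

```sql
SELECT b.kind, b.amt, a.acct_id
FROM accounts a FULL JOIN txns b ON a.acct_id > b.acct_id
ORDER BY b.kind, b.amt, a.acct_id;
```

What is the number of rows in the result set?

FULL OUTER JOIN keeps every row from both sides; unmatched rows get NULL for the other side's columns.
Matching on a.acct_id > b.acct_id. A NULL in a compared column never satisfies the condition.
Matched pairs: 21; unmatched a rows kept: 1; unmatched b rows kept: 1.
Total: 21 matched + 2 padded = 23 rows.

23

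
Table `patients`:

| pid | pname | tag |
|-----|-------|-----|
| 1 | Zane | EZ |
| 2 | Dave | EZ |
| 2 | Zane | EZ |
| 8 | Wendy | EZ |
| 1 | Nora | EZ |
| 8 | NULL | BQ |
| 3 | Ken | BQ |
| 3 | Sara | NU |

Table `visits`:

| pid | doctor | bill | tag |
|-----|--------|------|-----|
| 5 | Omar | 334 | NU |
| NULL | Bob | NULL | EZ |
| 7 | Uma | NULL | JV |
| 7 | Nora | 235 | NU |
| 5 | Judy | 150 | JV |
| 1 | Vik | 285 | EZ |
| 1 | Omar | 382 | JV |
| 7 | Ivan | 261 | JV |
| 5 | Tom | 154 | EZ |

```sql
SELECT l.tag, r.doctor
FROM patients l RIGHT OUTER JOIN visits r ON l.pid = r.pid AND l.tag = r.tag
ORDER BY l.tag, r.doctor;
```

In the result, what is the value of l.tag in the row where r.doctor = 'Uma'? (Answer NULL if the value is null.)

NULL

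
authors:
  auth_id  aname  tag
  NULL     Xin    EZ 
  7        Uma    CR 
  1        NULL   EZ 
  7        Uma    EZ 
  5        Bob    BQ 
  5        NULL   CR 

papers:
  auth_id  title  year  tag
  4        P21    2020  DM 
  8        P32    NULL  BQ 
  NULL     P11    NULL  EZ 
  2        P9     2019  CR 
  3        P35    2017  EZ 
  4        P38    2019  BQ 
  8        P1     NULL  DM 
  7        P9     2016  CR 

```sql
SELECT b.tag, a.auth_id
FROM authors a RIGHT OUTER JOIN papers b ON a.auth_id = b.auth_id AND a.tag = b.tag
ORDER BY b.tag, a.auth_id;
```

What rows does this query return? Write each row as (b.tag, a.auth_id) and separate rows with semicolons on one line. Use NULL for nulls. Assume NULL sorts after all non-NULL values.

RIGHT JOIN keeps every row from `papers`; unmatched rows get NULL for `authors`'s columns.
Matching on a.auth_id = b.auth_id AND a.tag = b.tag. A NULL in a compared column never satisfies the condition.
- a row (auth_id=NULL, tag=EZ): no match.
- a row (auth_id=7, tag=CR): matches 1 b row(s) → 1 output row(s).
- a row (auth_id=1, tag=EZ): no match.
- a row (auth_id=7, tag=EZ): no match.
- a row (auth_id=5, tag=BQ): no match.
- a row (auth_id=5, tag=CR): no match.
- plus 7 unmatched b row(s), each kept with NULL a columns.
After projecting and ordering:
b.tag | a.auth_id
BQ | NULL
BQ | NULL
CR | 7
CR | NULL
DM | NULL
DM | NULL
EZ | NULL
EZ | NULL

(BQ, NULL); (BQ, NULL); (CR, 7); (CR, NULL); (DM, NULL); (DM, NULL); (EZ, NULL); (EZ, NULL)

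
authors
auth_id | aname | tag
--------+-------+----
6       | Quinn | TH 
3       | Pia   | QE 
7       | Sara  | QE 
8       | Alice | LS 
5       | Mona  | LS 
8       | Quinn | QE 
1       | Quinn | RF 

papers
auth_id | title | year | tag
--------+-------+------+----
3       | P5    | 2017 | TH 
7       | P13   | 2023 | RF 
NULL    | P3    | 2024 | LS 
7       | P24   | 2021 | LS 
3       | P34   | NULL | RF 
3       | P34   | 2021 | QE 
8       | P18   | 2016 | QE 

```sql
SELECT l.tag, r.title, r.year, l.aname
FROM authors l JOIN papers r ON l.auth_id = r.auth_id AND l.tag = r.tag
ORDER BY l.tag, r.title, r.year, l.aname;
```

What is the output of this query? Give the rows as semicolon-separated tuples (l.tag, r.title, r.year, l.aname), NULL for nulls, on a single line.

INNER JOIN keeps only pairs where the ON condition holds.
Matching on l.auth_id = r.auth_id AND l.tag = r.tag. A NULL in a compared column never satisfies the condition.
Matched pairs: 2.

(QE, P18, 2016, Quinn); (QE, P34, 2021, Pia)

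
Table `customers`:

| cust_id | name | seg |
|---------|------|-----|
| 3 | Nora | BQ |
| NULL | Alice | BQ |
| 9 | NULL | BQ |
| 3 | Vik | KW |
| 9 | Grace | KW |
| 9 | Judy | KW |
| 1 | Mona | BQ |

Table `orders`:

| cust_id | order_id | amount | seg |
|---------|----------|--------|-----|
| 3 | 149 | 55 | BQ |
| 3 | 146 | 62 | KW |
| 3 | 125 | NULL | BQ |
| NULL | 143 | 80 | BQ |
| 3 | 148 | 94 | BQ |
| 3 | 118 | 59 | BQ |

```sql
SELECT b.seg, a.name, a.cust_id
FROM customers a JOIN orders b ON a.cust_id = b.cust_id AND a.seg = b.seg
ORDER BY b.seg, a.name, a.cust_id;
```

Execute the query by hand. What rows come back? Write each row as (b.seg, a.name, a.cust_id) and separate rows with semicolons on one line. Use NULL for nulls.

(BQ, Nora, 3); (BQ, Nora, 3); (BQ, Nora, 3); (BQ, Nora, 3); (KW, Vik, 3)

INNER JOIN keeps only pairs where the ON condition holds.
Matching on a.cust_id = b.cust_id AND a.seg = b.seg. A NULL in a compared column never satisfies the condition.
Matched pairs: 5.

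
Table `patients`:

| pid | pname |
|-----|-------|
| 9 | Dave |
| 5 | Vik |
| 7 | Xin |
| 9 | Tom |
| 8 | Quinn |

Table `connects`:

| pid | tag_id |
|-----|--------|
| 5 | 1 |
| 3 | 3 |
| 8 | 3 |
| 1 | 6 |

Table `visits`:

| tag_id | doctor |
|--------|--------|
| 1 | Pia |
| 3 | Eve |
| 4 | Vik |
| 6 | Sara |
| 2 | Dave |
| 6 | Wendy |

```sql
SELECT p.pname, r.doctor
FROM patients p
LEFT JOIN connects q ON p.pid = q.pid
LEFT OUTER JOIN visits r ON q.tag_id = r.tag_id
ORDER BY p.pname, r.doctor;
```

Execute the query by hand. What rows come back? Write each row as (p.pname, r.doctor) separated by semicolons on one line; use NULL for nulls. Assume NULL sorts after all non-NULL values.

(Dave, NULL); (Quinn, Eve); (Tom, NULL); (Vik, Pia); (Xin, NULL)

Joins associate left-to-right: patients LEFT JOIN connects on pid gives 5 intermediate row(s).
Then LEFT JOIN `visits r` on tag_id: each of those 5 rows is kept; rows whose q.tag_id has no match in r get NULL for r's columns.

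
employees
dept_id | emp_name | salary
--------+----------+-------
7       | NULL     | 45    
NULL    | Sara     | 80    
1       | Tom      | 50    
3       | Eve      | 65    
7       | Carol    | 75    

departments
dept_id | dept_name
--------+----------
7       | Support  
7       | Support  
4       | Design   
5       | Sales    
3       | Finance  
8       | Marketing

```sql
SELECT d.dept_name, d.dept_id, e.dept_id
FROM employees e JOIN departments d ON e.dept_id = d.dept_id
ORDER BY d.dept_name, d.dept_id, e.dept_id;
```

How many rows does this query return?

5

INNER JOIN keeps only pairs where the ON condition holds.
Matching on e.dept_id = d.dept_id. A NULL in a compared column never satisfies the condition.
Matched pairs: 5.
Total: 5 rows.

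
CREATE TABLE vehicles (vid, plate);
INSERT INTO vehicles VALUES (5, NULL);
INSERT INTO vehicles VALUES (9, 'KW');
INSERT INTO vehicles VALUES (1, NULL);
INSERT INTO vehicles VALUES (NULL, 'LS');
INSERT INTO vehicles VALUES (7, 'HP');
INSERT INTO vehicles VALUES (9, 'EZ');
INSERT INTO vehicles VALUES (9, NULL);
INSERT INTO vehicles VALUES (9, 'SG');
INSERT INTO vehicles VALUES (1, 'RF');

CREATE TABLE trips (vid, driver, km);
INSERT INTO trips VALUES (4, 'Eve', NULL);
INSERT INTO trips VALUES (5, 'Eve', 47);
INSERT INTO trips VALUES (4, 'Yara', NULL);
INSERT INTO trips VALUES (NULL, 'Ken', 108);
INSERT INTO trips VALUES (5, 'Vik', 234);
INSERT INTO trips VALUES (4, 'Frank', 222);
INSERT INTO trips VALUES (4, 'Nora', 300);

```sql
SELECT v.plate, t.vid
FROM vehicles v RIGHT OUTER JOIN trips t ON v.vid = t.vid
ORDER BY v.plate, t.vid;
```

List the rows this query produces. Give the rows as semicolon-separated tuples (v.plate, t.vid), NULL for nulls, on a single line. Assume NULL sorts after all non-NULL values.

(NULL, 4); (NULL, 4); (NULL, 4); (NULL, 4); (NULL, 5); (NULL, 5); (NULL, NULL)

RIGHT JOIN keeps every row from `trips`; unmatched rows get NULL for `vehicles`'s columns.
Matching on v.vid = t.vid. A NULL in a compared column never satisfies the condition.
Matched pairs: 2; unmatched t rows kept: 5.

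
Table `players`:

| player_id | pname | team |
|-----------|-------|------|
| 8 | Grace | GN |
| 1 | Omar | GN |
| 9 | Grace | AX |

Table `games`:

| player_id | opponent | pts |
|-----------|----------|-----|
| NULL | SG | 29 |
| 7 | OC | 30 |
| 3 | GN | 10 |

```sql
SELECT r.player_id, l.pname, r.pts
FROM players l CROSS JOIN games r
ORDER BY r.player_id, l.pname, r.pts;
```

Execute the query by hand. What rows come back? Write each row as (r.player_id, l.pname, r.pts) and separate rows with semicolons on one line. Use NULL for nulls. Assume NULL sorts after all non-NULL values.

CROSS JOIN pairs every row of `players` with every row of `games`: 3 × 3 = 9 rows.

(3, Grace, 10); (3, Grace, 10); (3, Omar, 10); (7, Grace, 30); (7, Grace, 30); (7, Omar, 30); (NULL, Grace, 29); (NULL, Grace, 29); (NULL, Omar, 29)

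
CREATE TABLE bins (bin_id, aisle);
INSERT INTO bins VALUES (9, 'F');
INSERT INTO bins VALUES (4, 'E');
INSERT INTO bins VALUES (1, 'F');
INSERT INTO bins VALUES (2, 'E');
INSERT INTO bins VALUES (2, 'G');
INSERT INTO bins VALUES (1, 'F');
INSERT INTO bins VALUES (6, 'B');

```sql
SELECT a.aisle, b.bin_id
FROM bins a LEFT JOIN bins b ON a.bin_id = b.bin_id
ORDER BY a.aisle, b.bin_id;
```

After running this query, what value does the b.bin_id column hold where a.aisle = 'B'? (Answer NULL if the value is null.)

LEFT JOIN keeps every row from `bins a`; unmatched rows get NULL for `bins b`'s columns.
Matching on a.bin_id = b.bin_id.
- a (bin_id=9) pairs with 1 row(s) of b.
- a (bin_id=4) pairs with 1 row(s) of b.
- a (bin_id=1) pairs with 2 row(s) of b.
- a (bin_id=2) pairs with 2 row(s) of b.
- a (bin_id=2) pairs with 2 row(s) of b.
- a (bin_id=1) pairs with 2 row(s) of b.
- a (bin_id=6) pairs with 1 row(s) of b.

6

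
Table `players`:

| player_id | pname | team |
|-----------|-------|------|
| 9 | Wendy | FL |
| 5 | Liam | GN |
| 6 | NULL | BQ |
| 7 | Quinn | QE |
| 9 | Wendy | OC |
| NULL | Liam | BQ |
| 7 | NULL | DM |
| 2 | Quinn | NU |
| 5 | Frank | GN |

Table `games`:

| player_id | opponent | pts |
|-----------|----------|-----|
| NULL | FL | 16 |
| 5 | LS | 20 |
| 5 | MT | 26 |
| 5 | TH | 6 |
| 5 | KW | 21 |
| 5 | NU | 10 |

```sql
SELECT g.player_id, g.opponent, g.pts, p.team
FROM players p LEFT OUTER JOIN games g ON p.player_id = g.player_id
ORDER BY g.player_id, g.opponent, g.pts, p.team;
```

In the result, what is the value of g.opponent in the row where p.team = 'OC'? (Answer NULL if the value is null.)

LEFT JOIN keeps every row from `players`; unmatched rows get NULL for `games`'s columns.
Matching on p.player_id = g.player_id. A NULL in a compared column never satisfies the condition.
- p (player_id=9) has no partner → padded with NULL.
- p (player_id=5) pairs with 5 row(s) of g.
- p (player_id=6) has no partner → padded with NULL.
- p (player_id=7) has no partner → padded with NULL.
- p (player_id=9) has no partner → padded with NULL.
- p (player_id=NULL) has no partner → padded with NULL.
- p (player_id=7) has no partner → padded with NULL.
- p (player_id=2) has no partner → padded with NULL.
- p (player_id=5) pairs with 5 row(s) of g.

NULL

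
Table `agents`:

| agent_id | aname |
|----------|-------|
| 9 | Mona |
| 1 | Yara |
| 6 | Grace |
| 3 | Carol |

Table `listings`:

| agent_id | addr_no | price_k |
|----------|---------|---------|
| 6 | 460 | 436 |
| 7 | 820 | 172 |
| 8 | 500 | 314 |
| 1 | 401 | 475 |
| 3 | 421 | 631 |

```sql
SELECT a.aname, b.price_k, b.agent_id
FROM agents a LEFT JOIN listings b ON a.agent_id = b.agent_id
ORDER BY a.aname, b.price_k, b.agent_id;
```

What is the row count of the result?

4

LEFT JOIN keeps every row from `agents`; unmatched rows get NULL for `listings`'s columns.
Matching on a.agent_id = b.agent_id.
- a[0] agent_id=9 → no match; kept with NULLs on the b side.
- a[1] agent_id=1 → 1 match(es) in b → 1 row(s).
- a[2] agent_id=6 → 1 match(es) in b → 1 row(s).
- a[3] agent_id=3 → 1 match(es) in b → 1 row(s).
Total: 3 matched + 1 padded = 4 rows.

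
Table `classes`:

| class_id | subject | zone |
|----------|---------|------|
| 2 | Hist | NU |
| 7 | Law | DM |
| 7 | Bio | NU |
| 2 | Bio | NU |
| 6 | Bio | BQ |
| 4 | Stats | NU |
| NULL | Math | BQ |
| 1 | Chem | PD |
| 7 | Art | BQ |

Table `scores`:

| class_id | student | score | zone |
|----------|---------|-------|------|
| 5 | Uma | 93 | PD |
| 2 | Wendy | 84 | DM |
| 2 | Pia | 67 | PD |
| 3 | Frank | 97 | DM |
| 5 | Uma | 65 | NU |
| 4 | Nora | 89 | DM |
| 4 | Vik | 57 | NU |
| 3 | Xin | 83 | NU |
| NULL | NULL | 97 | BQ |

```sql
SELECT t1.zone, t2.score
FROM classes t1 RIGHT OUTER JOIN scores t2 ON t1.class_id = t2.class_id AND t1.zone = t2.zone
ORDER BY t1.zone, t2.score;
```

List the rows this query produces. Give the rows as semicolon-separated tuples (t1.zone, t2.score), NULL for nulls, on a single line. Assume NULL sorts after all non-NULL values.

RIGHT JOIN keeps every row from `scores`; unmatched rows get NULL for `classes`'s columns.
Matching on t1.class_id = t2.class_id AND t1.zone = t2.zone. A NULL in a compared column never satisfies the condition.
Matched pairs: 1; unmatched t2 rows kept: 8.

(NU, 57); (NULL, 65); (NULL, 67); (NULL, 83); (NULL, 84); (NULL, 89); (NULL, 93); (NULL, 97); (NULL, 97)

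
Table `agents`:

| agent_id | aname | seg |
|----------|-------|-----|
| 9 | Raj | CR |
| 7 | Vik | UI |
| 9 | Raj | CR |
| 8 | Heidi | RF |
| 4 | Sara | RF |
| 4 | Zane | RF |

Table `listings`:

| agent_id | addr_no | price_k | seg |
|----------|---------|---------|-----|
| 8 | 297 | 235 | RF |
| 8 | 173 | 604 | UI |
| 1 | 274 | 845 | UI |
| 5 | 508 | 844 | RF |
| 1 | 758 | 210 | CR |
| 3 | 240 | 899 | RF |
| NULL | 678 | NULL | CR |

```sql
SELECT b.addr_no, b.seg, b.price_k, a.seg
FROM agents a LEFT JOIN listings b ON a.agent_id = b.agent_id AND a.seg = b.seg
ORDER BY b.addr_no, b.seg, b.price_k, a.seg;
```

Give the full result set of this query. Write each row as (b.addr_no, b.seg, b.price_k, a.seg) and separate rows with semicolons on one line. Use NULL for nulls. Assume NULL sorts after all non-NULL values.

(297, RF, 235, RF); (NULL, NULL, NULL, CR); (NULL, NULL, NULL, CR); (NULL, NULL, NULL, RF); (NULL, NULL, NULL, RF); (NULL, NULL, NULL, UI)

LEFT JOIN keeps every row from `agents`; unmatched rows get NULL for `listings`'s columns.
Matching on a.agent_id = b.agent_id AND a.seg = b.seg. A NULL in a compared column never satisfies the condition.
Matched pairs: 1; unmatched a rows kept: 5.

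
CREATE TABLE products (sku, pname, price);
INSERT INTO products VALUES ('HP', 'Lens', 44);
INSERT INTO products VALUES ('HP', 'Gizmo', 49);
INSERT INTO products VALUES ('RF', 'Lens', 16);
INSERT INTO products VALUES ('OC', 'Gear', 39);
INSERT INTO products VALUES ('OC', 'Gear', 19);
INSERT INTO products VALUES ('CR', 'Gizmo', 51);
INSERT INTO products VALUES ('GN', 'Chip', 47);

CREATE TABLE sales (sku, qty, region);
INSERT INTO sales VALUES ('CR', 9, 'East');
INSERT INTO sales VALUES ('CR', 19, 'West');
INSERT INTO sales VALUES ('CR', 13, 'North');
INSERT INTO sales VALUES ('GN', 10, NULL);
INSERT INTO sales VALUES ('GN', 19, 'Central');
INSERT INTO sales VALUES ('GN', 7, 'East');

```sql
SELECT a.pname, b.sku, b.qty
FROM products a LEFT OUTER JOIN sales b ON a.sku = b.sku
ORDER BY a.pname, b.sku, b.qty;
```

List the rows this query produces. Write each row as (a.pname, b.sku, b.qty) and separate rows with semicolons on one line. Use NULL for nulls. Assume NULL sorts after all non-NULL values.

LEFT JOIN keeps every row from `products`; unmatched rows get NULL for `sales`'s columns.
Matching on a.sku = b.sku.
Matched pairs: 6; unmatched a rows kept: 5.

(Chip, GN, 7); (Chip, GN, 10); (Chip, GN, 19); (Gear, NULL, NULL); (Gear, NULL, NULL); (Gizmo, CR, 9); (Gizmo, CR, 13); (Gizmo, CR, 19); (Gizmo, NULL, NULL); (Lens, NULL, NULL); (Lens, NULL, NULL)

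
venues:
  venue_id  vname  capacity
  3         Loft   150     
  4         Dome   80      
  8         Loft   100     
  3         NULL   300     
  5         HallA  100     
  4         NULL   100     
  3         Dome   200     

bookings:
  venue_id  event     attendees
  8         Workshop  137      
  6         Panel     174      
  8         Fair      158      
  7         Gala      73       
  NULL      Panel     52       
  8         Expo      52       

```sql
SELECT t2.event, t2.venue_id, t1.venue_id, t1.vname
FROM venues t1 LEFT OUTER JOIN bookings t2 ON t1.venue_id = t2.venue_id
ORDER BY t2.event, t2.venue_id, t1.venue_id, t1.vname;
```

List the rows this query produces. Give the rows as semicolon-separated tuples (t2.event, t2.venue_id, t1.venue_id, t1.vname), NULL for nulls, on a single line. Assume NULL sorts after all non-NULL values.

(Expo, 8, 8, Loft); (Fair, 8, 8, Loft); (Workshop, 8, 8, Loft); (NULL, NULL, 3, Dome); (NULL, NULL, 3, Loft); (NULL, NULL, 3, NULL); (NULL, NULL, 4, Dome); (NULL, NULL, 4, NULL); (NULL, NULL, 5, HallA)

LEFT JOIN keeps every row from `venues`; unmatched rows get NULL for `bookings`'s columns.
Matching on t1.venue_id = t2.venue_id. A NULL in a compared column never satisfies the condition.
- venue_id=3: no t2 row matches, row kept with t2 columns NULL.
- venue_id=4: no t2 row matches, row kept with t2 columns NULL.
- venue_id=8: 3 matching t2 row(s), so 3 row(s) emitted.
- venue_id=3: no t2 row matches, row kept with t2 columns NULL.
- venue_id=5: no t2 row matches, row kept with t2 columns NULL.
- venue_id=4: no t2 row matches, row kept with t2 columns NULL.
- venue_id=3: no t2 row matches, row kept with t2 columns NULL.
After projecting and ordering:
t2.event | t2.venue_id | t1.venue_id | t1.vname
Expo | 8 | 8 | Loft
Fair | 8 | 8 | Loft
Workshop | 8 | 8 | Loft
NULL | NULL | 3 | Dome
NULL | NULL | 3 | Loft
NULL | NULL | 3 | NULL
NULL | NULL | 4 | Dome
NULL | NULL | 4 | NULL
NULL | NULL | 5 | HallA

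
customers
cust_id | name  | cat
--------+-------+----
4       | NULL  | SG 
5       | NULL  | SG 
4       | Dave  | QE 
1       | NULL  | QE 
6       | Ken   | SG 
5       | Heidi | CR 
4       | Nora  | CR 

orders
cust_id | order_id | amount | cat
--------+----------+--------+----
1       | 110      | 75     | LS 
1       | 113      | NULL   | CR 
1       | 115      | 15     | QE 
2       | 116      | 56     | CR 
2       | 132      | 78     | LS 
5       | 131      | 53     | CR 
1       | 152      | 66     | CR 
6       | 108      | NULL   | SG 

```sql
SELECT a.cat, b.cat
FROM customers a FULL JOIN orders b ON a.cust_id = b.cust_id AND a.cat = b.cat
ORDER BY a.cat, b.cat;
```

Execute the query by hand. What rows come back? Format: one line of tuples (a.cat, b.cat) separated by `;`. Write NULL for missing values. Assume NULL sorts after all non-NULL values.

FULL OUTER JOIN keeps every row from both sides; unmatched rows get NULL for the other side's columns.
Matching on a.cust_id = b.cust_id AND a.cat = b.cat.
- cust_id=4, cat=SG: no b row matches, row kept with b columns NULL.
- cust_id=5, cat=SG: no b row matches, row kept with b columns NULL.
- cust_id=4, cat=QE: no b row matches, row kept with b columns NULL.
- cust_id=1, cat=QE: 1 matching b row(s), so 1 row(s) emitted.
- cust_id=6, cat=SG: 1 matching b row(s), so 1 row(s) emitted.
- cust_id=5, cat=CR: 1 matching b row(s), so 1 row(s) emitted.
- cust_id=4, cat=CR: no b row matches, row kept with b columns NULL.
- plus 5 unmatched b row(s), each kept with NULL a columns.

(CR, CR); (CR, NULL); (QE, QE); (QE, NULL); (SG, SG); (SG, NULL); (SG, NULL); (NULL, CR); (NULL, CR); (NULL, CR); (NULL, LS); (NULL, LS)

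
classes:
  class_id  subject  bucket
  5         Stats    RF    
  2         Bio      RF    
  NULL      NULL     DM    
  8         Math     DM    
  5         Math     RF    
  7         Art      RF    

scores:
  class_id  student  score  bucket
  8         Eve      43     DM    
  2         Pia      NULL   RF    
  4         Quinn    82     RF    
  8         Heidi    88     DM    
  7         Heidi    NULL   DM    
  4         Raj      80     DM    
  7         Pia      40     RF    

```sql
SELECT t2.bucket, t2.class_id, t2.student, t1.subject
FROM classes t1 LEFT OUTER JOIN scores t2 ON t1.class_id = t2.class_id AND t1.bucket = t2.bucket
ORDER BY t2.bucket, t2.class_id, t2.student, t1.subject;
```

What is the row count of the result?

7

LEFT JOIN keeps every row from `classes`; unmatched rows get NULL for `scores`'s columns.
Matching on t1.class_id = t2.class_id AND t1.bucket = t2.bucket. A NULL in a compared column never satisfies the condition.
- t1 row (class_id=5, bucket=RF): no match → kept, t2 columns NULL.
- t1 row (class_id=2, bucket=RF): matches 1 t2 row(s) → 1 output row(s).
- t1 row (class_id=NULL, bucket=DM): no match → kept, t2 columns NULL.
- t1 row (class_id=8, bucket=DM): matches 2 t2 row(s) → 2 output row(s).
- t1 row (class_id=5, bucket=RF): no match → kept, t2 columns NULL.
- t1 row (class_id=7, bucket=RF): matches 1 t2 row(s) → 1 output row(s).
Total: 4 matched + 3 padded = 7 rows.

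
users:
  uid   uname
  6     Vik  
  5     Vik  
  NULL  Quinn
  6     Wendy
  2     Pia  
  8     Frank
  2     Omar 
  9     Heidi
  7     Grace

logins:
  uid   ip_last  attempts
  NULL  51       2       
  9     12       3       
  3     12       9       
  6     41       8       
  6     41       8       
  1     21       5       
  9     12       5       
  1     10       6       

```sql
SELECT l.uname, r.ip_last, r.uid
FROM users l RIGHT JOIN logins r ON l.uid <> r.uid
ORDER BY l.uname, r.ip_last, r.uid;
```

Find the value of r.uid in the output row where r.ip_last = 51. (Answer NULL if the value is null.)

NULL

RIGHT JOIN keeps every row from `logins`; unmatched rows get NULL for `users`'s columns.
Matching on l.uid <> r.uid. A NULL in a compared column never satisfies the condition.
- uid=6: 5 matching r row(s), so 5 row(s) emitted.
- uid=5: 7 matching r row(s), so 7 row(s) emitted.
- uid=NULL: no matching r row.
- uid=6: 5 matching r row(s), so 5 row(s) emitted.
- uid=2: 7 matching r row(s), so 7 row(s) emitted.
- uid=8: 7 matching r row(s), so 7 row(s) emitted.
- uid=2: 7 matching r row(s), so 7 row(s) emitted.
- uid=9: 5 matching r row(s), so 5 row(s) emitted.
- uid=7: 7 matching r row(s), so 7 row(s) emitted.
- 1 r row(s) had no l match → kept, l columns NULL.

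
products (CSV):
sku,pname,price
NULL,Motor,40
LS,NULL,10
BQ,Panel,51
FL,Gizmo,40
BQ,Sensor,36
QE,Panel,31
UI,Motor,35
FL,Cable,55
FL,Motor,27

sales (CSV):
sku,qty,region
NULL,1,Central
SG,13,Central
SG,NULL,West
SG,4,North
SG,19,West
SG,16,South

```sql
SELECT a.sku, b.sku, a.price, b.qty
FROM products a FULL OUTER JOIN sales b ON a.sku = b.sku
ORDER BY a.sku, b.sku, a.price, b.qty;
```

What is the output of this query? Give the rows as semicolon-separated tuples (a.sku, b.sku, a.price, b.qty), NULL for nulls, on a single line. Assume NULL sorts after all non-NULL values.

FULL OUTER JOIN keeps every row from both sides; unmatched rows get NULL for the other side's columns.
Matching on a.sku = b.sku. A NULL in a compared column never satisfies the condition.
- sku=NULL: no b row matches, row kept with b columns NULL.
- sku=LS: no b row matches, row kept with b columns NULL.
- sku=BQ: no b row matches, row kept with b columns NULL.
- sku=FL: no b row matches, row kept with b columns NULL.
- sku=BQ: no b row matches, row kept with b columns NULL.
- sku=QE: no b row matches, row kept with b columns NULL.
- sku=UI: no b row matches, row kept with b columns NULL.
- sku=FL: no b row matches, row kept with b columns NULL.
- sku=FL: no b row matches, row kept with b columns NULL.
- 6 b row(s) had no a match → kept, a columns NULL.

(BQ, NULL, 36, NULL); (BQ, NULL, 51, NULL); (FL, NULL, 27, NULL); (FL, NULL, 40, NULL); (FL, NULL, 55, NULL); (LS, NULL, 10, NULL); (QE, NULL, 31, NULL); (UI, NULL, 35, NULL); (NULL, SG, NULL, 4); (NULL, SG, NULL, 13); (NULL, SG, NULL, 16); (NULL, SG, NULL, 19); (NULL, SG, NULL, NULL); (NULL, NULL, 40, NULL); (NULL, NULL, NULL, 1)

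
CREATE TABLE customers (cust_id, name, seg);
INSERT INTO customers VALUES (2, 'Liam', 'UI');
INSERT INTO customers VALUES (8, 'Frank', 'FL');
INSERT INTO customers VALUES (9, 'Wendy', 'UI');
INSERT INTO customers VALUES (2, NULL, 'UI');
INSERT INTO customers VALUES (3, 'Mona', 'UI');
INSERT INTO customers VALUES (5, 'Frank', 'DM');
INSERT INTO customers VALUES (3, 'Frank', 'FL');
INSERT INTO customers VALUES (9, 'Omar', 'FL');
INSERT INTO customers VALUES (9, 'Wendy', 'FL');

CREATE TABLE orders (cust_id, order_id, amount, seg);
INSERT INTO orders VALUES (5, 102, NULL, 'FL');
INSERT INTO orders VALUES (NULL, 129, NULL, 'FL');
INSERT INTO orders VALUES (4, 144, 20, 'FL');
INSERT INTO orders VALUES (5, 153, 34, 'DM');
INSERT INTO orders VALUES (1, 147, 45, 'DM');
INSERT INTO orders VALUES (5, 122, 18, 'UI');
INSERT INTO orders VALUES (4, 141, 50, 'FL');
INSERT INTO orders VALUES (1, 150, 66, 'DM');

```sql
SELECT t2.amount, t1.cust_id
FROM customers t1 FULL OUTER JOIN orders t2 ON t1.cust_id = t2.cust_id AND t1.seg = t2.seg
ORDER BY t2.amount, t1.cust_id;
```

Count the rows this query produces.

16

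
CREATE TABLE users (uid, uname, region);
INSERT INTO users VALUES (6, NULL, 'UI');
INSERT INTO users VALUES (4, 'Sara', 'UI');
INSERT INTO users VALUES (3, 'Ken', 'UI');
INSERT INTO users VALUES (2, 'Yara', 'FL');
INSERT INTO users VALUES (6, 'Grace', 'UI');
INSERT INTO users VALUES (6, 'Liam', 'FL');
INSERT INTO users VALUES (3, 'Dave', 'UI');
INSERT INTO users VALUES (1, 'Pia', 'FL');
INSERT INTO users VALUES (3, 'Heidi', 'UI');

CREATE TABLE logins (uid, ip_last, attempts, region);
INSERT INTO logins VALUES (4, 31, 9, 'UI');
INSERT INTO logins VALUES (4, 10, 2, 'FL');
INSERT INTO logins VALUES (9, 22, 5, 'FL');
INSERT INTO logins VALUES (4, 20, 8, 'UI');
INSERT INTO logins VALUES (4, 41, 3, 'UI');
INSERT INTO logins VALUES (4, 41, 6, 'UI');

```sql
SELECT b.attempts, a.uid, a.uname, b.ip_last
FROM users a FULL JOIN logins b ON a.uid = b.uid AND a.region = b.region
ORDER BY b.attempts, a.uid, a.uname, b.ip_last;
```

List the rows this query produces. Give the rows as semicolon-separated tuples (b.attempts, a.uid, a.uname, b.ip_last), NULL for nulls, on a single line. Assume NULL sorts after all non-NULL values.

(2, NULL, NULL, 10); (3, 4, Sara, 41); (5, NULL, NULL, 22); (6, 4, Sara, 41); (8, 4, Sara, 20); (9, 4, Sara, 31); (NULL, 1, Pia, NULL); (NULL, 2, Yara, NULL); (NULL, 3, Dave, NULL); (NULL, 3, Heidi, NULL); (NULL, 3, Ken, NULL); (NULL, 6, Grace, NULL); (NULL, 6, Liam, NULL); (NULL, 6, NULL, NULL)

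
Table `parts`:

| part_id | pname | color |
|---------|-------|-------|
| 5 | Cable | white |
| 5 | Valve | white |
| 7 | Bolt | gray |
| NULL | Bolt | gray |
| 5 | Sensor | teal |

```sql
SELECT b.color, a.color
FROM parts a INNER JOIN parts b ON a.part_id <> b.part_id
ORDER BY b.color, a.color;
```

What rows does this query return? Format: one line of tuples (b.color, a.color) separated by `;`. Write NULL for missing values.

(gray, teal); (gray, white); (gray, white); (teal, gray); (white, gray); (white, gray)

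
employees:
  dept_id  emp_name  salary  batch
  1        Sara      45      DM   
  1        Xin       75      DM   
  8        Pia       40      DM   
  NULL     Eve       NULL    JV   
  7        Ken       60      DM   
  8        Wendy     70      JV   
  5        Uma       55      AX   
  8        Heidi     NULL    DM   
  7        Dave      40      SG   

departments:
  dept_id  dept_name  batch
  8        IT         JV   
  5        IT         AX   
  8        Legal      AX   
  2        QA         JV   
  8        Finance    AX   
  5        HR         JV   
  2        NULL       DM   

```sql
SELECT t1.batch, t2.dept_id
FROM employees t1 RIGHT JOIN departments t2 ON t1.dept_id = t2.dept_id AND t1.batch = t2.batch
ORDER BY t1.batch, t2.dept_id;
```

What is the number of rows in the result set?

7

RIGHT JOIN keeps every row from `departments`; unmatched rows get NULL for `employees`'s columns.
Matching on t1.dept_id = t2.dept_id AND t1.batch = t2.batch. A NULL in a compared column never satisfies the condition.
- t1 row (dept_id=1, batch=DM): no match.
- t1 row (dept_id=1, batch=DM): no match.
- t1 row (dept_id=8, batch=DM): no match.
- t1 row (dept_id=NULL, batch=JV): no match.
- t1 row (dept_id=7, batch=DM): no match.
- t1 row (dept_id=8, batch=JV): matches 1 t2 row(s) → 1 output row(s).
- t1 row (dept_id=5, batch=AX): matches 1 t2 row(s) → 1 output row(s).
- t1 row (dept_id=8, batch=DM): no match.
- t1 row (dept_id=7, batch=SG): no match.
- 5 t2 row(s) had no t1 match → kept, t1 columns NULL.
Total: 2 matched + 5 padded = 7 rows.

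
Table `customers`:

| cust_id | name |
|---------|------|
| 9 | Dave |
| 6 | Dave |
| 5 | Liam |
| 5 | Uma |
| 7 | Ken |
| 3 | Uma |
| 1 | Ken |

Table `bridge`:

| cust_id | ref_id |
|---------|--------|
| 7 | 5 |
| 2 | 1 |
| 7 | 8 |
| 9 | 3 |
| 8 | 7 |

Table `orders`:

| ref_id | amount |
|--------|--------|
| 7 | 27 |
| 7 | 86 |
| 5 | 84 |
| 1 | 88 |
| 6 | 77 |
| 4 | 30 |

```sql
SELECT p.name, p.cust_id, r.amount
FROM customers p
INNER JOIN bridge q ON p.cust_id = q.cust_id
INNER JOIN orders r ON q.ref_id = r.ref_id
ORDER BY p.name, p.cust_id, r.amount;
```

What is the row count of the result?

Joins associate left-to-right: customers INNER JOIN bridge on cust_id gives 3 intermediate row(s).
Then INNER JOIN `orders r` on ref_id: keep only rows whose q.ref_id appears in r.
Result: 1 row(s).

1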